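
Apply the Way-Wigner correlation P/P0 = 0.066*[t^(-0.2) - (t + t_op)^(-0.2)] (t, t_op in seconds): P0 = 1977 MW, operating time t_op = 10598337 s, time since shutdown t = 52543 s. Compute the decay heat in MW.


P/P0 = 0.066 * [t^(-0.2) - (t + t_op)^(-0.2)]
P/P0 = 0.066 * [52543^(-0.2) - (52543 + 10598337)^(-0.2)]
P/P0 = 0.066 * [0.1137358 - 0.03931180] = 0.004911984
P = 1977 * 0.004911984 = 9.7110 MW

9.7110


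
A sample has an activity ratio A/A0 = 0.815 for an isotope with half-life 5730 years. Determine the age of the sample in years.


lambda = ln(2) / t_half = ln(2) / 5730 = 1.209681e-04 /yr
t = -ln(A/A0) / lambda
t = -ln(0.815) / 1.209681e-04
t = 1691.1 yr

1691.1


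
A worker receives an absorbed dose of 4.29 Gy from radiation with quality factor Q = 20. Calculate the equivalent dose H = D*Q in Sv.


H = D * Q
H = 4.29 * 20
H = 85.800 Sv

85.800


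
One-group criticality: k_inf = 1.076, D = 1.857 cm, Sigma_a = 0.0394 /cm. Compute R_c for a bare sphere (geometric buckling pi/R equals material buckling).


L^2 = D / Sigma_a = 1.857 / 0.0394 = 47.13198 cm^2
B_m^2 = (k_inf - 1) / L^2 = (1.076 - 1) / 47.13198 = 0.001612493 /cm^2
For a bare sphere: B_g = pi/R, so R_c = pi / sqrt(B_m^2)
R_c = pi / sqrt(0.001612493) = 78.235 cm

78.235


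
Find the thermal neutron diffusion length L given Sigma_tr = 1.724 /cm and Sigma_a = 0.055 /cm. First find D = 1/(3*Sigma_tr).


D = 1 / (3 * Sigma_tr) = 1 / (3 * 1.724) = 0.1933488 cm
L = sqrt(D / Sigma_a)
L = sqrt(0.1933488 / 0.055)
L = 1.8749 cm

1.8749


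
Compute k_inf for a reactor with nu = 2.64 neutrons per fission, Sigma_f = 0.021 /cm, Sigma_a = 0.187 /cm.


k_inf = nu * Sigma_f / Sigma_a
k_inf = 2.64 * 0.021 / 0.187
k_inf = 0.29647

0.29647


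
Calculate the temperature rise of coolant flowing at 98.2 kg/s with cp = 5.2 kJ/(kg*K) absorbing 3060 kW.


dT = Q / (m_dot * cp)
dT = 3060 / (98.2 * 5.2)
dT = 5.9925 C

5.9925


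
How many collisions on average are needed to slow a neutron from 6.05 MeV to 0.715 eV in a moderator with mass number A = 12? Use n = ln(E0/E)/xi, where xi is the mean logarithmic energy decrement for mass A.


xi = 1 + (A-1)^2/(2A)*ln((A-1)/(A+1)) = 0.1577690 (for A = 12)
n = ln(E0/E) / xi
n = ln(6.05e6 / 0.715) / 0.1577690
n = ln(8.461538e+06) / 0.1577690 = 101.10

101.10


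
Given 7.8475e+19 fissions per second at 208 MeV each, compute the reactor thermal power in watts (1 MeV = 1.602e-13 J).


P = fission_rate * E_MeV * 1.602e-13
P = 7.8475e+19 * 208 * 1.602e-13
P = 2.6149e+09 W

2.6149e+09


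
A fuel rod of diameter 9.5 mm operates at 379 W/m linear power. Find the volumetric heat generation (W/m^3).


r = D / 2 / 1000 = 9.5 / 2 / 1000 = 0.00475 m
q''' = q' / (pi * r^2)
q''' = 379 / (pi * 0.00475^2)
q''' = 5.3469e+06 W/m^3

5.3469e+06


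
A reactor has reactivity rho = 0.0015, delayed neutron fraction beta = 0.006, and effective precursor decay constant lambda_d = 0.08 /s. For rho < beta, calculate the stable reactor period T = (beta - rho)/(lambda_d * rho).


T = (beta - rho) / (lambda_d * rho)
T = (0.006 - 0.0015) / (0.08 * 0.0015)
T = 37.500 s

37.500


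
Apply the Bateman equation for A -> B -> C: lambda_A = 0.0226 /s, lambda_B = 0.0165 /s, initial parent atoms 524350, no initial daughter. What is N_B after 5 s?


N_B(t) = lambda_A * N_A0 / (lambda_B - lambda_A) * [exp(-lambda_A*t) - exp(-lambda_B*t)]
exp(-0.0226*5) = 0.8931507; exp(-0.0165*5) = 0.9208114
N_B = 0.0226 * 524350 / (0.0165 - 0.0226) * (0.8931507 - 0.9208114)
N_B = 53736

53736


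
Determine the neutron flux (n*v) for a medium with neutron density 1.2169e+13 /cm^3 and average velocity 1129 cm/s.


phi = n * v
phi = 1.2169e+13 * 1129
phi = 1.3739e+16 /cm^2/s

1.3739e+16


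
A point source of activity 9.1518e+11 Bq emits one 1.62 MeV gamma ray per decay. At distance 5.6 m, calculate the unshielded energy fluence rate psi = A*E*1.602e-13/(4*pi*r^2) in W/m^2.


psi = A * E * 1.602e-13 / (4*pi*r^2)
psi = 9.1518e+11 * 1.62 * 1.602e-13 / (4*pi*5.6^2)
psi = 6.0270e-04 W/m^2

6.0270e-04


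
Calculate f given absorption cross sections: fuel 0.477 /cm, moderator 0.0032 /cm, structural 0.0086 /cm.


f = Sigma_a_fuel / (Sigma_a_fuel + Sigma_a_mod + Sigma_a_other)
f = 0.477 / (0.477 + 0.0032 + 0.0086)
f = 0.97586

0.97586


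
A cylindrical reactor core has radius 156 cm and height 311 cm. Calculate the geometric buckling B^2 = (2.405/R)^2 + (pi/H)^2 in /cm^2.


B^2 = (2.405/R)^2 + (pi/H)^2
B^2 = (2.405/156)^2 + (pi/311)^2
B^2 = 3.3972e-04 /cm^2

3.3972e-04


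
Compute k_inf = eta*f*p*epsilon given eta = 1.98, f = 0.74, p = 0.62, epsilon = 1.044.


k_inf = eta * f * p * epsilon
k_inf = 1.98 * 0.74 * 0.62 * 1.044
k_inf = 0.94839

0.94839


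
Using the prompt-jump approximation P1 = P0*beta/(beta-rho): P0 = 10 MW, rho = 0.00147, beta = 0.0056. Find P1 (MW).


P1/P0 = beta / (beta - rho)
P1/P0 = 0.0056 / (0.0056 - 0.00147) = 1.355932
P1 = 10 * 1.355932 = 13.559 MW

13.559


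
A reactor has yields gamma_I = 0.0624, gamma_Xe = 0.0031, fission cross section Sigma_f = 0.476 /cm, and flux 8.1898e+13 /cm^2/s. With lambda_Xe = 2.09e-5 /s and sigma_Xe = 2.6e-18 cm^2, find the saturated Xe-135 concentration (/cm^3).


Xe_eq = (gamma_I + gamma_Xe) * Sigma_f * phi / (lambda_Xe + sigma_Xe * phi)
Numerator = (0.0624 + 0.0031) * 0.476 * 8.1898e+13 = 2.553416e+12
Denominator = 2.09e-5 + 2.6e-18 * 8.1898e+13 = 2.338348e-04
Xe_eq = 2.553416e+12 / 2.338348e-04 = 1.0920e+16 /cm^3

1.0920e+16


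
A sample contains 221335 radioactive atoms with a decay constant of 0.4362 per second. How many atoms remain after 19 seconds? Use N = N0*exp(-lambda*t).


N = N0 * exp(-lambda * t)
N = 221335 * exp(-0.4362 * 19)
N = 55.681

55.681


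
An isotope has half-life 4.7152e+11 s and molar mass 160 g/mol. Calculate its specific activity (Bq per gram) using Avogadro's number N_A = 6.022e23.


lambda = ln(2) / t_half = ln(2) / 4.7152e+11 = 1.470027e-12 /s
SA = lambda * N_A / M
SA = 1.470027e-12 * 6.022e23 / 160
SA = 5.5328e+09 Bq/g

5.5328e+09


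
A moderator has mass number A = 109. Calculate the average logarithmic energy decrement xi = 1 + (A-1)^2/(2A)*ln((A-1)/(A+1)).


xi = 1 + (A-1)^2/(2A) * ln((A-1)/(A+1))
xi = 1 + (109-1)^2/(2*109) * ln((109-1)/(109 +1))
xi = 0.018237

0.018237


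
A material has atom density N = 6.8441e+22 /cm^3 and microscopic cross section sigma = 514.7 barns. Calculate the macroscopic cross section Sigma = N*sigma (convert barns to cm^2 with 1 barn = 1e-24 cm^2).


Sigma = N * sigma_barns * 1e-24
Sigma = 6.8441e+22 * 514.7 * 1e-24
Sigma = 35.227 /cm

35.227


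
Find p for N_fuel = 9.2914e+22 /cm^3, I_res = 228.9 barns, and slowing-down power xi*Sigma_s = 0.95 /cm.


p = exp(-N * I * 1e-24 / (xi*Sigma_s))
p = exp(-9.2914e+22 * 228.9 * 1e-24 / 0.95)
p = 1.8936e-10

1.8936e-10


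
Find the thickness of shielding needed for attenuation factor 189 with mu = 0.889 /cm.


x = ln(factor) / mu
x = ln(189) / 0.889
x = 5.8962 cm

5.8962


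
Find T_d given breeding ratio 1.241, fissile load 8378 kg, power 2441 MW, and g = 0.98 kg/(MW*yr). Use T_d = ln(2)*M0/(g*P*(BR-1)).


Breeding gain G = BR - 1 = 1.241 - 1 = 0.241
Fissile production rate = g * P * G = 0.98 * 2441 * 0.241 = 576.51538 kg/yr
T_d = ln(2) * M0 / (g * P * G)
T_d = ln(2) * 8378 / 576.51538 = 10.073 yr

10.073


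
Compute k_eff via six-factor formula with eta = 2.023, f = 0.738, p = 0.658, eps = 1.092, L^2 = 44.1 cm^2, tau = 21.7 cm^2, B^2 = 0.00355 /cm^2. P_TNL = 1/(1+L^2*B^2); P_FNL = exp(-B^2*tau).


k_inf = eta*f*p*eps = 2.023*0.738*0.658*1.092 = 1.072756
P_TNL = 1/(1 + L^2*B^2) = 1/(1 + 44.1*0.00355) = 0.8646368
P_FNL = exp(-B^2*tau) = exp(-0.00355*21.7) = 0.9258574
k_eff = k_inf * P_TNL * P_FNL = 1.072756 * 0.8646368 * 0.9258574
k_eff = 0.85877

0.85877


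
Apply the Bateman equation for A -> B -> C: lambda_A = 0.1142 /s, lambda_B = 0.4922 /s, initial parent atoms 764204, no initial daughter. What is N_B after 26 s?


N_B(t) = lambda_A * N_A0 / (lambda_B - lambda_A) * [exp(-lambda_A*t) - exp(-lambda_B*t)]
exp(-0.1142*26) = 0.05134437; exp(-0.4922*26) = 2.768514e-06
N_B = 0.1142 * 764204 / (0.4922 - 0.1142) * (0.05134437 - 2.768514e-06)
N_B = 11854

11854


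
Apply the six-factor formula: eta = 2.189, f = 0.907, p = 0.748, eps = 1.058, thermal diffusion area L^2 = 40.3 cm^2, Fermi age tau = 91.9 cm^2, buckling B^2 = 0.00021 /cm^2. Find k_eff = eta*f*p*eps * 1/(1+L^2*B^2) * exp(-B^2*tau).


k_inf = eta*f*p*eps = 2.189*0.907*0.748*1.058 = 1.571232
P_TNL = 1/(1 + L^2*B^2) = 1/(1 + 40.3*0.00021) = 0.9916080
P_FNL = exp(-B^2*tau) = exp(-0.00021*91.9) = 0.9808860
k_eff = k_inf * P_TNL * P_FNL = 1.571232 * 0.9916080 * 0.9808860
k_eff = 1.5283

1.5283


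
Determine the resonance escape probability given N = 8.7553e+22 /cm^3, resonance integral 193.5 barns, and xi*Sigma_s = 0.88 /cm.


p = exp(-N * I * 1e-24 / (xi*Sigma_s))
p = exp(-8.7553e+22 * 193.5 * 1e-24 / 0.88)
p = 4.3560e-09

4.3560e-09


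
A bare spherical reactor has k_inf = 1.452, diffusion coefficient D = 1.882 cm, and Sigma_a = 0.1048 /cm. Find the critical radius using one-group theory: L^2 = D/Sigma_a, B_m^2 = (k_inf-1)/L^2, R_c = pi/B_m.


L^2 = D / Sigma_a = 1.882 / 0.1048 = 17.95802 cm^2
B_m^2 = (k_inf - 1) / L^2 = (1.452 - 1) / 17.95802 = 0.02516981 /cm^2
For a bare sphere: B_g = pi/R, so R_c = pi / sqrt(B_m^2)
R_c = pi / sqrt(0.02516981) = 19.802 cm

19.802


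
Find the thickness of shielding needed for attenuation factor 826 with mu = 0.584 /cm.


x = ln(factor) / mu
x = ln(826) / 0.584
x = 11.501 cm

11.501


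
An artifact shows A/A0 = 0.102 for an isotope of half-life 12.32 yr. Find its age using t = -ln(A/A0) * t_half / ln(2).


lambda = ln(2) / t_half = ln(2) / 12.32 = 0.05626195 /yr
t = -ln(A/A0) / lambda
t = -ln(0.102) / 0.05626195
t = 40.574 yr

40.574


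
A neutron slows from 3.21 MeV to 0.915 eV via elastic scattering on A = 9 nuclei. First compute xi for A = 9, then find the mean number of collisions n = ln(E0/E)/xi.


xi = 1 + (A-1)^2/(2A)*ln((A-1)/(A+1)) = 0.2066007 (for A = 9)
n = ln(E0/E) / xi
n = ln(3.21e6 / 0.915) / 0.2066007
n = ln(3.508197e+06) / 0.2066007 = 72.946

72.946


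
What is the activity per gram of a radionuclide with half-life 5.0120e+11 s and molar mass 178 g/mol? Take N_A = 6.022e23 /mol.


lambda = ln(2) / t_half = ln(2) / 5.0120e+11 = 1.382975e-12 /s
SA = lambda * N_A / M
SA = 1.382975e-12 * 6.022e23 / 178
SA = 4.6788e+09 Bq/g

4.6788e+09


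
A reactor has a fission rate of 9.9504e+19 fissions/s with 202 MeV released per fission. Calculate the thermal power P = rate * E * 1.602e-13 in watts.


P = fission_rate * E_MeV * 1.602e-13
P = 9.9504e+19 * 202 * 1.602e-13
P = 3.2200e+09 W

3.2200e+09


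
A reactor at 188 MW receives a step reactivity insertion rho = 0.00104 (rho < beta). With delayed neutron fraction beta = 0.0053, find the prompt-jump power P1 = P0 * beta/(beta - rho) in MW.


P1/P0 = beta / (beta - rho)
P1/P0 = 0.0053 / (0.0053 - 0.00104) = 1.244131
P1 = 188 * 1.244131 = 233.90 MW

233.90


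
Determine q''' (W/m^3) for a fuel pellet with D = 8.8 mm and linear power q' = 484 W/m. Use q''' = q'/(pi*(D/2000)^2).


r = D / 2 / 1000 = 8.8 / 2 / 1000 = 0.0044 m
q''' = q' / (pi * r^2)
q''' = 484 / (pi * 0.0044^2)
q''' = 7.9577e+06 W/m^3

7.9577e+06


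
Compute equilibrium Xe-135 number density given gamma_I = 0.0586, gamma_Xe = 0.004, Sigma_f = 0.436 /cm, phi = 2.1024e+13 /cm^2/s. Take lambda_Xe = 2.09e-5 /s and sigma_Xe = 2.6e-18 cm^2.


Xe_eq = (gamma_I + gamma_Xe) * Sigma_f * phi / (lambda_Xe + sigma_Xe * phi)
Numerator = (0.0586 + 0.004) * 0.436 * 2.1024e+13 = 5.738206e+11
Denominator = 2.09e-5 + 2.6e-18 * 2.1024e+13 = 7.556240e-05
Xe_eq = 5.738206e+11 / 7.556240e-05 = 7.5940e+15 /cm^3

7.5940e+15


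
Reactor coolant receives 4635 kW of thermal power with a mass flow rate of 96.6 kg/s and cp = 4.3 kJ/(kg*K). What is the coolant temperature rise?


dT = Q / (m_dot * cp)
dT = 4635 / (96.6 * 4.3)
dT = 11.158 C

11.158


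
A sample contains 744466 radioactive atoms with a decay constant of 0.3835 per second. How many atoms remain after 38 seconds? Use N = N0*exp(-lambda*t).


N = N0 * exp(-lambda * t)
N = 744466 * exp(-0.3835 * 38)
N = 0.34904

0.34904


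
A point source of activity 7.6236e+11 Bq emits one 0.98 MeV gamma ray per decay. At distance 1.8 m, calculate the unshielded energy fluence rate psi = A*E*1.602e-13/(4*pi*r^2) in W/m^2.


psi = A * E * 1.602e-13 / (4*pi*r^2)
psi = 7.6236e+11 * 0.98 * 1.602e-13 / (4*pi*1.8^2)
psi = 0.0029396 W/m^2

0.0029396


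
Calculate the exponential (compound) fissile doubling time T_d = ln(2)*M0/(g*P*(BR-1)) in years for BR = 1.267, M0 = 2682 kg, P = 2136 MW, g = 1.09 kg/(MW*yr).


Breeding gain G = BR - 1 = 1.267 - 1 = 0.267
Fissile production rate = g * P * G = 1.09 * 2136 * 0.267 = 621.64008 kg/yr
T_d = ln(2) * M0 / (g * P * G)
T_d = ln(2) * 2682 / 621.64008 = 2.9905 yr

2.9905


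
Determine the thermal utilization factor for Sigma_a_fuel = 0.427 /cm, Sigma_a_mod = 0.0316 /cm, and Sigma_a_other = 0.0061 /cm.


f = Sigma_a_fuel / (Sigma_a_fuel + Sigma_a_mod + Sigma_a_other)
f = 0.427 / (0.427 + 0.0316 + 0.0061)
f = 0.91887

0.91887


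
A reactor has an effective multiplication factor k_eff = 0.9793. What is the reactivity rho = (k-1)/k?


rho = (k_eff - 1) / k_eff
rho = (0.9793 - 1) / 0.9793
rho = -0.021138

-0.021138


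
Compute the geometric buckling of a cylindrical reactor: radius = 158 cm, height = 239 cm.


B^2 = (2.405/R)^2 + (pi/H)^2
B^2 = (2.405/158)^2 + (pi/239)^2
B^2 = 4.0448e-04 /cm^2

4.0448e-04


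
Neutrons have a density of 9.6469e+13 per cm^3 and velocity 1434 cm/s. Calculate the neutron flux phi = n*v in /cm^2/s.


phi = n * v
phi = 9.6469e+13 * 1434
phi = 1.3834e+17 /cm^2/s

1.3834e+17


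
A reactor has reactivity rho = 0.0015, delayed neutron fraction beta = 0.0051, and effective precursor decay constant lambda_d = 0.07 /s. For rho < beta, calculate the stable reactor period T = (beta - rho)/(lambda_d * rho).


T = (beta - rho) / (lambda_d * rho)
T = (0.0051 - 0.0015) / (0.07 * 0.0015)
T = 34.286 s

34.286


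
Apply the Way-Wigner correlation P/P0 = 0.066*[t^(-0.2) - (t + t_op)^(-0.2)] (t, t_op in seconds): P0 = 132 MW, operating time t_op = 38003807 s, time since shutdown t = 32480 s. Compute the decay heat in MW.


P/P0 = 0.066 * [t^(-0.2) - (t + t_op)^(-0.2)]
P/P0 = 0.066 * [32480^(-0.2) - (32480 + 38003807)^(-0.2)]
P/P0 = 0.066 * [0.1252209 - 0.03047617] = 0.006253152
P = 132 * 0.006253152 = 0.82542 MW

0.82542


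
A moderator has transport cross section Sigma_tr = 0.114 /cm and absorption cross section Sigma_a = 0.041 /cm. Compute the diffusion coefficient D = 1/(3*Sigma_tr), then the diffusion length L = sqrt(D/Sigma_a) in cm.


D = 1 / (3 * Sigma_tr) = 1 / (3 * 0.114) = 2.923977 cm
L = sqrt(D / Sigma_a)
L = sqrt(2.923977 / 0.041)
L = 8.4449 cm

8.4449


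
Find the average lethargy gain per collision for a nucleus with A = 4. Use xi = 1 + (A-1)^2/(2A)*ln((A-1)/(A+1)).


xi = 1 + (A-1)^2/(2A) * ln((A-1)/(A+1))
xi = 1 + (4-1)^2/(2*4) * ln((4-1)/(4 +1))
xi = 0.42532

0.42532


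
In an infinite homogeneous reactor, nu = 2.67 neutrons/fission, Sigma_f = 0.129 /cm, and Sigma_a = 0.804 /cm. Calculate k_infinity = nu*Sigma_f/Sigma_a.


k_inf = nu * Sigma_f / Sigma_a
k_inf = 2.67 * 0.129 / 0.804
k_inf = 0.42840

0.42840


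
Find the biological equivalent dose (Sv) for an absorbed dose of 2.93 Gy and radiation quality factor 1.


H = D * Q
H = 2.93 * 1
H = 2.9300 Sv

2.9300


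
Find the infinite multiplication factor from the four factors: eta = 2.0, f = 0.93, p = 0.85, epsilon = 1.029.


k_inf = eta * f * p * epsilon
k_inf = 2.0 * 0.93 * 0.85 * 1.029
k_inf = 1.6268

1.6268


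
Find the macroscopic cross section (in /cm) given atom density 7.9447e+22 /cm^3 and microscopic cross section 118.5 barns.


Sigma = N * sigma_barns * 1e-24
Sigma = 7.9447e+22 * 118.5 * 1e-24
Sigma = 9.4145 /cm

9.4145


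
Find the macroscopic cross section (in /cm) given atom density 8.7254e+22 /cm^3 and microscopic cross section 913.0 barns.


Sigma = N * sigma_barns * 1e-24
Sigma = 8.7254e+22 * 913.0 * 1e-24
Sigma = 79.663 /cm

79.663


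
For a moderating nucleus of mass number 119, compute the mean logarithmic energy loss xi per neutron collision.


xi = 1 + (A-1)^2/(2A) * ln((A-1)/(A+1))
xi = 1 + (119-1)^2/(2*119) * ln((119-1)/(119 +1))
xi = 0.016713

0.016713


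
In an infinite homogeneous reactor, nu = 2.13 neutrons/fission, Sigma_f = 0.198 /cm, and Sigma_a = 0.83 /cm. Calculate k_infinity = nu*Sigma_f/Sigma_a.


k_inf = nu * Sigma_f / Sigma_a
k_inf = 2.13 * 0.198 / 0.83
k_inf = 0.50812

0.50812


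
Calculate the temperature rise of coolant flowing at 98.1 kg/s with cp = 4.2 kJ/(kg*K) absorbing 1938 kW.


dT = Q / (m_dot * cp)
dT = 1938 / (98.1 * 4.2)
dT = 4.7037 C

4.7037


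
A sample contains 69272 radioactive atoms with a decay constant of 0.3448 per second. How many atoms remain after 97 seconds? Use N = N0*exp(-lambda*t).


N = N0 * exp(-lambda * t)
N = 69272 * exp(-0.3448 * 97)
N = 2.0669e-10

2.0669e-10


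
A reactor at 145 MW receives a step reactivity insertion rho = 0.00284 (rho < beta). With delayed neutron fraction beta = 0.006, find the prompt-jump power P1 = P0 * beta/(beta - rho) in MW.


P1/P0 = beta / (beta - rho)
P1/P0 = 0.006 / (0.006 - 0.00284) = 1.898734
P1 = 145 * 1.898734 = 275.32 MW

275.32


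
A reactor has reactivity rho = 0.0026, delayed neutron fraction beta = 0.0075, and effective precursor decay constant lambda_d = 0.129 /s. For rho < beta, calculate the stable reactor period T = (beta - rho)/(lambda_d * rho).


T = (beta - rho) / (lambda_d * rho)
T = (0.0075 - 0.0026) / (0.129 * 0.0026)
T = 14.609 s

14.609


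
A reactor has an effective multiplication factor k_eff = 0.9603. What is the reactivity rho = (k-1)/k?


rho = (k_eff - 1) / k_eff
rho = (0.9603 - 1) / 0.9603
rho = -0.041341

-0.041341


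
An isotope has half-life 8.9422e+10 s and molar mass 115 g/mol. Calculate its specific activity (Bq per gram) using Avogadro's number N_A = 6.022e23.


lambda = ln(2) / t_half = ln(2) / 8.9422e+10 = 7.751417e-12 /s
SA = lambda * N_A / M
SA = 7.751417e-12 * 6.022e23 / 115
SA = 4.0590e+10 Bq/g

4.0590e+10


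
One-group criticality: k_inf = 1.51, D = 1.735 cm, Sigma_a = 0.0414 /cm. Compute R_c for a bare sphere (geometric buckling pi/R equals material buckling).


L^2 = D / Sigma_a = 1.735 / 0.0414 = 41.90821 cm^2
B_m^2 = (k_inf - 1) / L^2 = (1.51 - 1) / 41.90821 = 0.01216945 /cm^2
For a bare sphere: B_g = pi/R, so R_c = pi / sqrt(B_m^2)
R_c = pi / sqrt(0.01216945) = 28.478 cm

28.478


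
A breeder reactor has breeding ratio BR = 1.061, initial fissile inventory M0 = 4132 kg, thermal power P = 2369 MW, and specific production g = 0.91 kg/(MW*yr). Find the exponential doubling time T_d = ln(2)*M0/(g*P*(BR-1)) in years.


Breeding gain G = BR - 1 = 1.061 - 1 = 0.061
Fissile production rate = g * P * G = 0.91 * 2369 * 0.061 = 131.50319 kg/yr
T_d = ln(2) * M0 / (g * P * G)
T_d = ln(2) * 4132 / 131.50319 = 21.780 yr

21.780


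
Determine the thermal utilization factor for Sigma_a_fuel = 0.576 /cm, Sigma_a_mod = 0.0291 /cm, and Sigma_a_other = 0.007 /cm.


f = Sigma_a_fuel / (Sigma_a_fuel + Sigma_a_mod + Sigma_a_other)
f = 0.576 / (0.576 + 0.0291 + 0.007)
f = 0.94102

0.94102


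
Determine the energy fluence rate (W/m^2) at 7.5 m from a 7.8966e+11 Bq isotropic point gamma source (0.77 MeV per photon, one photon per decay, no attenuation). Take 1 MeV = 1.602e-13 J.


psi = A * E * 1.602e-13 / (4*pi*r^2)
psi = 7.8966e+11 * 0.77 * 1.602e-13 / (4*pi*7.5^2)
psi = 1.3780e-04 W/m^2

1.3780e-04


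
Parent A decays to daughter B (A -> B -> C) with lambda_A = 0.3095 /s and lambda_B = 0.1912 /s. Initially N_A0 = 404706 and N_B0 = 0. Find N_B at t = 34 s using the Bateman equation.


N_B(t) = lambda_A * N_A0 / (lambda_B - lambda_A) * [exp(-lambda_A*t) - exp(-lambda_B*t)]
exp(-0.3095*34) = 2.691034e-05; exp(-0.1912*34) = 0.001502237
N_B = 0.3095 * 404706 / (0.1912 - 0.3095) * (2.691034e-05 - 0.001502237)
N_B = 1562.1

1562.1


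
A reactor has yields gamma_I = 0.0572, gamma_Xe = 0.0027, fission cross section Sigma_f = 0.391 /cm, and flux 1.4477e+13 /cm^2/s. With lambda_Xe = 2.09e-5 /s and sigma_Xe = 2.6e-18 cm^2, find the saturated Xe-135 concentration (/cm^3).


Xe_eq = (gamma_I + gamma_Xe) * Sigma_f * phi / (lambda_Xe + sigma_Xe * phi)
Numerator = (0.0572 + 0.0027) * 0.391 * 1.4477e+13 = 3.390644e+11
Denominator = 2.09e-5 + 2.6e-18 * 1.4477e+13 = 5.854020e-05
Xe_eq = 3.390644e+11 / 5.854020e-05 = 5.7920e+15 /cm^3

5.7920e+15


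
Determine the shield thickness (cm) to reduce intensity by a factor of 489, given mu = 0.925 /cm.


x = ln(factor) / mu
x = ln(489) / 0.925
x = 6.6944 cm

6.6944


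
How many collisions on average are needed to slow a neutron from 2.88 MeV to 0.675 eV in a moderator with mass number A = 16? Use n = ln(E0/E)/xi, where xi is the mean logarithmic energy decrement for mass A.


xi = 1 + (A-1)^2/(2A)*ln((A-1)/(A+1)) = 0.1199467 (for A = 16)
n = ln(E0/E) / xi
n = ln(2.88e6 / 0.675) / 0.1199467
n = ln(4.266667e+06) / 0.1199467 = 127.28

127.28


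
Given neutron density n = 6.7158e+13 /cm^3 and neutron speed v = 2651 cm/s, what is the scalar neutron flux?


phi = n * v
phi = 6.7158e+13 * 2651
phi = 1.7804e+17 /cm^2/s

1.7804e+17


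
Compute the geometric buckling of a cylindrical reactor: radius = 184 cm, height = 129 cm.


B^2 = (2.405/R)^2 + (pi/H)^2
B^2 = (2.405/184)^2 + (pi/129)^2
B^2 = 7.6393e-04 /cm^2

7.6393e-04


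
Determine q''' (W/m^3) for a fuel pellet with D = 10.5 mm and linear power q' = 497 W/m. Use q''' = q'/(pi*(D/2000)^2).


r = D / 2 / 1000 = 10.5 / 2 / 1000 = 0.00525 m
q''' = q' / (pi * r^2)
q''' = 497 / (pi * 0.00525^2)
q''' = 5.7397e+06 W/m^3

5.7397e+06


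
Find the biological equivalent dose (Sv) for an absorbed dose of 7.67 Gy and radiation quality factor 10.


H = D * Q
H = 7.67 * 10
H = 76.700 Sv

76.700


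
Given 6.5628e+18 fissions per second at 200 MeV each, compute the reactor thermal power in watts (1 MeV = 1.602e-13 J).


P = fission_rate * E_MeV * 1.602e-13
P = 6.5628e+18 * 200 * 1.602e-13
P = 2.1027e+08 W

2.1027e+08


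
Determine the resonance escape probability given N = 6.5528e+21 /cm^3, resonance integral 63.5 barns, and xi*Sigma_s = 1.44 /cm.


p = exp(-N * I * 1e-24 / (xi*Sigma_s))
p = exp(-6.5528e+21 * 63.5 * 1e-24 / 1.44)
p = 0.74904

0.74904


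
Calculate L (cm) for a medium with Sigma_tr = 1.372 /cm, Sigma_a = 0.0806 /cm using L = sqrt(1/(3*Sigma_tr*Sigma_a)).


D = 1 / (3 * Sigma_tr) = 1 / (3 * 1.372) = 0.2429543 cm
L = sqrt(D / Sigma_a)
L = sqrt(0.2429543 / 0.0806)
L = 1.7362 cm

1.7362


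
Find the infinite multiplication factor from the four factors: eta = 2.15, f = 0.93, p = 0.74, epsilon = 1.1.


k_inf = eta * f * p * epsilon
k_inf = 2.15 * 0.93 * 0.74 * 1.1
k_inf = 1.6276

1.6276


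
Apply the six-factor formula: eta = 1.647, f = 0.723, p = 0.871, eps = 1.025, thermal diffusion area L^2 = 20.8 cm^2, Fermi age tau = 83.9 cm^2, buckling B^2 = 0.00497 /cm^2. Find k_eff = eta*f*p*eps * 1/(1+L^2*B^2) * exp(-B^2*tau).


k_inf = eta*f*p*eps = 1.647*0.723*0.871*1.025 = 1.063100
P_TNL = 1/(1 + L^2*B^2) = 1/(1 + 20.8*0.00497) = 0.9063094
P_FNL = exp(-B^2*tau) = exp(-0.00497*83.9) = 0.6590321
k_eff = k_inf * P_TNL * P_FNL = 1.063100 * 0.9063094 * 0.6590321
k_eff = 0.63498

0.63498


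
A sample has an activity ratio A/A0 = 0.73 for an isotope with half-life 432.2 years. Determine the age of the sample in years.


lambda = ln(2) / t_half = ln(2) / 432.2 = 0.001603765 /yr
t = -ln(A/A0) / lambda
t = -ln(0.73) / 0.001603765
t = 196.23 yr

196.23


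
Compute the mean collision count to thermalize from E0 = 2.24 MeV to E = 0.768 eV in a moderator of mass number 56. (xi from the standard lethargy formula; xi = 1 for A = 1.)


xi = 1 + (A-1)^2/(2A)*ln((A-1)/(A+1)) = 0.03529286 (for A = 56)
n = ln(E0/E) / xi
n = ln(2.24e6 / 0.768) / 0.03529286
n = ln(2.916667e+06) / 0.03529286 = 421.78

421.78


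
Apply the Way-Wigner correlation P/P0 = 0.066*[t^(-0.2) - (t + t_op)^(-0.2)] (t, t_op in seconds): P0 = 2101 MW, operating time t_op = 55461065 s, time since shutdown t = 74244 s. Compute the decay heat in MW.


P/P0 = 0.066 * [t^(-0.2) - (t + t_op)^(-0.2)]
P/P0 = 0.066 * [74244^(-0.2) - (74244 + 55461065)^(-0.2)]
P/P0 = 0.066 * [0.1061372 - 0.02825440] = 0.005140265
P = 2101 * 0.005140265 = 10.800 MW

10.800


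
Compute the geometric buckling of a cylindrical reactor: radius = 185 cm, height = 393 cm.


B^2 = (2.405/R)^2 + (pi/H)^2
B^2 = (2.405/185)^2 + (pi/393)^2
B^2 = 2.3290e-04 /cm^2

2.3290e-04


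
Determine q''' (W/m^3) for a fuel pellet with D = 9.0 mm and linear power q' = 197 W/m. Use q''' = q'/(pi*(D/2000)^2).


r = D / 2 / 1000 = 9.0 / 2 / 1000 = 0.0045 m
q''' = q' / (pi * r^2)
q''' = 197 / (pi * 0.0045^2)
q''' = 3.0966e+06 W/m^3

3.0966e+06


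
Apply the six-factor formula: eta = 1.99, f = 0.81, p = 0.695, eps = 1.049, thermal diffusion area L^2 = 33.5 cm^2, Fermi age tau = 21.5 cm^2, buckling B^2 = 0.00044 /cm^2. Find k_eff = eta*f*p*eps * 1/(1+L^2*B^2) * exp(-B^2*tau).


k_inf = eta*f*p*eps = 1.99*0.81*0.695*1.049 = 1.175164
P_TNL = 1/(1 + L^2*B^2) = 1/(1 + 33.5*0.00044) = 0.9854741
P_FNL = exp(-B^2*tau) = exp(-0.00044*21.5) = 0.9905846
k_eff = k_inf * P_TNL * P_FNL = 1.175164 * 0.9854741 * 0.9905846
k_eff = 1.1472

1.1472


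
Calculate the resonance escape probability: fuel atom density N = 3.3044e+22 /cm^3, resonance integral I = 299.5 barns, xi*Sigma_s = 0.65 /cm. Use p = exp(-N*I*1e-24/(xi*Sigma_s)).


p = exp(-N * I * 1e-24 / (xi*Sigma_s))
p = exp(-3.3044e+22 * 299.5 * 1e-24 / 0.65)
p = 2.4411e-07

2.4411e-07


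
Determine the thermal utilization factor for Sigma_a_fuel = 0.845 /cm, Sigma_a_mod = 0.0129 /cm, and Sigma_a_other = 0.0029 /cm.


f = Sigma_a_fuel / (Sigma_a_fuel + Sigma_a_mod + Sigma_a_other)
f = 0.845 / (0.845 + 0.0129 + 0.0029)
f = 0.98164

0.98164


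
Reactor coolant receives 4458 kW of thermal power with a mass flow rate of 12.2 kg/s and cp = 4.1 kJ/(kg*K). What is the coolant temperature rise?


dT = Q / (m_dot * cp)
dT = 4458 / (12.2 * 4.1)
dT = 89.124 C

89.124


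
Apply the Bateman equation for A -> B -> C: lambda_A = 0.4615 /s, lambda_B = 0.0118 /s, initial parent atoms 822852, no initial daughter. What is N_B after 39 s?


N_B(t) = lambda_A * N_A0 / (lambda_B - lambda_A) * [exp(-lambda_A*t) - exp(-lambda_B*t)]
exp(-0.4615*39) = 1.525284e-08; exp(-0.0118*39) = 0.6311574
N_B = 0.4615 * 822852 / (0.0118 - 0.4615) * (1.525284e-08 - 0.6311574)
N_B = 532977

532977


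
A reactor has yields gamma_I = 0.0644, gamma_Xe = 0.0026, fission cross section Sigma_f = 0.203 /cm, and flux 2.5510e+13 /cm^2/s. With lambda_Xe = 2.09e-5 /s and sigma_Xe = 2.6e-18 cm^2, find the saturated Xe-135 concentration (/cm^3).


Xe_eq = (gamma_I + gamma_Xe) * Sigma_f * phi / (lambda_Xe + sigma_Xe * phi)
Numerator = (0.0644 + 0.0026) * 0.203 * 2.5510e+13 = 3.469615e+11
Denominator = 2.09e-5 + 2.6e-18 * 2.5510e+13 = 8.722600e-05
Xe_eq = 3.469615e+11 / 8.722600e-05 = 3.9777e+15 /cm^3

3.9777e+15


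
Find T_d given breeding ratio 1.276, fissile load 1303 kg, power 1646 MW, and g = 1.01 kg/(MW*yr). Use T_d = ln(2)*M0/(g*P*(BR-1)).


Breeding gain G = BR - 1 = 1.276 - 1 = 0.276
Fissile production rate = g * P * G = 1.01 * 1646 * 0.276 = 458.83896 kg/yr
T_d = ln(2) * M0 / (g * P * G)
T_d = ln(2) * 1303 / 458.83896 = 1.9684 yr

1.9684


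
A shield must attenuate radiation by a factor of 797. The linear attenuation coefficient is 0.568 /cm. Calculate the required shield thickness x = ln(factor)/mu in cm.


x = ln(factor) / mu
x = ln(797) / 0.568
x = 11.762 cm

11.762


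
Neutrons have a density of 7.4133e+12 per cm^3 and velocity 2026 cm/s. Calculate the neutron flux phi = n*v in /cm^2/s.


phi = n * v
phi = 7.4133e+12 * 2026
phi = 1.5019e+16 /cm^2/s

1.5019e+16


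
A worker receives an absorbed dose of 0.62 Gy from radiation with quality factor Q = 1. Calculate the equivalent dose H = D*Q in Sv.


H = D * Q
H = 0.62 * 1
H = 0.62000 Sv

0.62000


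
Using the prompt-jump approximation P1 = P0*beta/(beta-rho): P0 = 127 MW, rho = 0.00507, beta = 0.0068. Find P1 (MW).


P1/P0 = beta / (beta - rho)
P1/P0 = 0.0068 / (0.0068 - 0.00507) = 3.930636
P1 = 127 * 3.930636 = 499.19 MW

499.19


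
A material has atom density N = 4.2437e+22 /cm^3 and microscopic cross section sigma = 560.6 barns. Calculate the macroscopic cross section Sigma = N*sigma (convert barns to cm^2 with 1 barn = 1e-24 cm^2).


Sigma = N * sigma_barns * 1e-24
Sigma = 4.2437e+22 * 560.6 * 1e-24
Sigma = 23.790 /cm

23.790


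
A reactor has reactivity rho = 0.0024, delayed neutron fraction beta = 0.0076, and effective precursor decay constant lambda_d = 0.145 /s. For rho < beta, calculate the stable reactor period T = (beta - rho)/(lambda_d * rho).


T = (beta - rho) / (lambda_d * rho)
T = (0.0076 - 0.0024) / (0.145 * 0.0024)
T = 14.943 s

14.943


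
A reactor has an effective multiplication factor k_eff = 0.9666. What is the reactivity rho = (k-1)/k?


rho = (k_eff - 1) / k_eff
rho = (0.9666 - 1) / 0.9666
rho = -0.034554

-0.034554


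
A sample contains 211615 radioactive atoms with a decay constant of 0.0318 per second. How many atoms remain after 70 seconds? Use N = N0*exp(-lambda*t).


N = N0 * exp(-lambda * t)
N = 211615 * exp(-0.0318 * 70)
N = 22846

22846


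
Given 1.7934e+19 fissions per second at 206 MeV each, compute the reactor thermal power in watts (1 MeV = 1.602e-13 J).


P = fission_rate * E_MeV * 1.602e-13
P = 1.7934e+19 * 206 * 1.602e-13
P = 5.9184e+08 W

5.9184e+08


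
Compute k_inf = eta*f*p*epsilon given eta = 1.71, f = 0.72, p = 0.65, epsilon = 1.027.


k_inf = eta * f * p * epsilon
k_inf = 1.71 * 0.72 * 0.65 * 1.027
k_inf = 0.82189

0.82189


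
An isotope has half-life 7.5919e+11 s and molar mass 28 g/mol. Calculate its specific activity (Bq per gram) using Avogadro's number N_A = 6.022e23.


lambda = ln(2) / t_half = ln(2) / 7.5919e+11 = 9.130088e-13 /s
SA = lambda * N_A / M
SA = 9.130088e-13 * 6.022e23 / 28
SA = 1.9636e+10 Bq/g

1.9636e+10


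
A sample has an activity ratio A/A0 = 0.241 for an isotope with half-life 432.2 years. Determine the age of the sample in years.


lambda = ln(2) / t_half = ln(2) / 432.2 = 0.001603765 /yr
t = -ln(A/A0) / lambda
t = -ln(0.241) / 0.001603765
t = 887.26 yr

887.26


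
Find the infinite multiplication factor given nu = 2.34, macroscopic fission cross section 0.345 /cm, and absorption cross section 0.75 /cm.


k_inf = nu * Sigma_f / Sigma_a
k_inf = 2.34 * 0.345 / 0.75
k_inf = 1.0764

1.0764


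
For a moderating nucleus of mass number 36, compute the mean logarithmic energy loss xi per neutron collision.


xi = 1 + (A-1)^2/(2A) * ln((A-1)/(A+1))
xi = 1 + (36-1)^2/(2*36) * ln((36-1)/(36 +1))
xi = 0.054541

0.054541


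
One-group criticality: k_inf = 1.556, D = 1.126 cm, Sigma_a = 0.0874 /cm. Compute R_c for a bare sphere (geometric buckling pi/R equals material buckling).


L^2 = D / Sigma_a = 1.126 / 0.0874 = 12.88330 cm^2
B_m^2 = (k_inf - 1) / L^2 = (1.556 - 1) / 12.88330 = 0.04315664 /cm^2
For a bare sphere: B_g = pi/R, so R_c = pi / sqrt(B_m^2)
R_c = pi / sqrt(0.04315664) = 15.123 cm

15.123


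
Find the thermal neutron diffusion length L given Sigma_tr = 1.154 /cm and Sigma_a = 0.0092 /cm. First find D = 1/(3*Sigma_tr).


D = 1 / (3 * Sigma_tr) = 1 / (3 * 1.154) = 0.2888504 cm
L = sqrt(D / Sigma_a)
L = sqrt(0.2888504 / 0.0092)
L = 5.6033 cm

5.6033


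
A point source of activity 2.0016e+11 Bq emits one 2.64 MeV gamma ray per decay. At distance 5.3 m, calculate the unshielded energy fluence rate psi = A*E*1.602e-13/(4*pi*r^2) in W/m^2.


psi = A * E * 1.602e-13 / (4*pi*r^2)
psi = 2.0016e+11 * 2.64 * 1.602e-13 / (4*pi*5.3^2)
psi = 2.3982e-04 W/m^2

2.3982e-04


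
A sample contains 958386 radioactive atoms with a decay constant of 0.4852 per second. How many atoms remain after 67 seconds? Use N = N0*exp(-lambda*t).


N = N0 * exp(-lambda * t)
N = 958386 * exp(-0.4852 * 67)
N = 7.3000e-09

7.3000e-09


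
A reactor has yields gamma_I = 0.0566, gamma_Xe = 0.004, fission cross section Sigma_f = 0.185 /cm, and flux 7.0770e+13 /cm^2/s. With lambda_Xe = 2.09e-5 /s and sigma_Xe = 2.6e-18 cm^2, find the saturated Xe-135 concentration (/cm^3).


Xe_eq = (gamma_I + gamma_Xe) * Sigma_f * phi / (lambda_Xe + sigma_Xe * phi)
Numerator = (0.0566 + 0.004) * 0.185 * 7.0770e+13 = 7.934025e+11
Denominator = 2.09e-5 + 2.6e-18 * 7.0770e+13 = 2.049020e-04
Xe_eq = 7.934025e+11 / 2.049020e-04 = 3.8721e+15 /cm^3

3.8721e+15


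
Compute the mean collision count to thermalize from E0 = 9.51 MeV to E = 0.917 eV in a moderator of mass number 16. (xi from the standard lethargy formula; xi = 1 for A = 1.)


xi = 1 + (A-1)^2/(2A)*ln((A-1)/(A+1)) = 0.1199467 (for A = 16)
n = ln(E0/E) / xi
n = ln(9.51e6 / 0.917) / 0.1199467
n = ln(1.037077e+07) / 0.1199467 = 134.68

134.68


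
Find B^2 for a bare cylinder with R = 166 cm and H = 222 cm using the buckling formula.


B^2 = (2.405/R)^2 + (pi/H)^2
B^2 = (2.405/166)^2 + (pi/222)^2
B^2 = 4.1016e-04 /cm^2

4.1016e-04


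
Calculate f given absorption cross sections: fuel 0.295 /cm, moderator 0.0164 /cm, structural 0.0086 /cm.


f = Sigma_a_fuel / (Sigma_a_fuel + Sigma_a_mod + Sigma_a_other)
f = 0.295 / (0.295 + 0.0164 + 0.0086)
f = 0.92187

0.92187


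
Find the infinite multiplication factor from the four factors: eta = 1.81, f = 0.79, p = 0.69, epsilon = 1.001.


k_inf = eta * f * p * epsilon
k_inf = 1.81 * 0.79 * 0.69 * 1.001
k_inf = 0.98762

0.98762


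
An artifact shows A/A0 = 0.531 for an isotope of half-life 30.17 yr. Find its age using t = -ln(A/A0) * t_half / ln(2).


lambda = ln(2) / t_half = ln(2) / 30.17 = 0.02297472 /yr
t = -ln(A/A0) / lambda
t = -ln(0.531) / 0.02297472
t = 27.552 yr

27.552


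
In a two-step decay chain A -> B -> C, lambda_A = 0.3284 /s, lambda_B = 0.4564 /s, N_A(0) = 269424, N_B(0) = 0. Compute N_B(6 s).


N_B(t) = lambda_A * N_A0 / (lambda_B - lambda_A) * [exp(-lambda_A*t) - exp(-lambda_B*t)]
exp(-0.3284*6) = 0.1394011; exp(-0.4564*6) = 0.06467374
N_B = 0.3284 * 269424 / (0.4564 - 0.3284) * (0.1394011 - 0.06467374)
N_B = 51655

51655


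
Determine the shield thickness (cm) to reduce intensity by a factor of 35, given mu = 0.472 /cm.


x = ln(factor) / mu
x = ln(35) / 0.472
x = 7.5325 cm

7.5325


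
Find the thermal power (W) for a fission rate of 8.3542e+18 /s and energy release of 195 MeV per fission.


P = fission_rate * E_MeV * 1.602e-13
P = 8.3542e+18 * 195 * 1.602e-13
P = 2.6098e+08 W

2.6098e+08


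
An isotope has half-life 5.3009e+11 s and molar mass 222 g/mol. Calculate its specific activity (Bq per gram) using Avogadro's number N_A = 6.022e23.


lambda = ln(2) / t_half = ln(2) / 5.3009e+11 = 1.307603e-12 /s
SA = lambda * N_A / M
SA = 1.307603e-12 * 6.022e23 / 222
SA = 3.5470e+09 Bq/g

3.5470e+09


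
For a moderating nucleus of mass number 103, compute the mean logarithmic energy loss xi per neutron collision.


xi = 1 + (A-1)^2/(2A) * ln((A-1)/(A+1))
xi = 1 + (103-1)^2/(2*103) * ln((103-1)/(103 +1))
xi = 0.019292

0.019292


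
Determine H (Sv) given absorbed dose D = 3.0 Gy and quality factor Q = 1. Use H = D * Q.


H = D * Q
H = 3.0 * 1
H = 3.0000 Sv

3.0000


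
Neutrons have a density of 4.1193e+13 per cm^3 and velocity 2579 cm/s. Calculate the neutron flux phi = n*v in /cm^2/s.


phi = n * v
phi = 4.1193e+13 * 2579
phi = 1.0624e+17 /cm^2/s

1.0624e+17


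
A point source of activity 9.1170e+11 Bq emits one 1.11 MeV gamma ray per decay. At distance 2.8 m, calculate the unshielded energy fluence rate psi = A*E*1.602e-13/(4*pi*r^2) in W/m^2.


psi = A * E * 1.602e-13 / (4*pi*r^2)
psi = 9.1170e+11 * 1.11 * 1.602e-13 / (4*pi*2.8^2)
psi = 0.0016456 W/m^2

0.0016456


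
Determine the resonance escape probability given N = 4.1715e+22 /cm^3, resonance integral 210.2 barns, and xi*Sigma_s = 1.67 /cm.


p = exp(-N * I * 1e-24 / (xi*Sigma_s))
p = exp(-4.1715e+22 * 210.2 * 1e-24 / 1.67)
p = 0.0052444

0.0052444


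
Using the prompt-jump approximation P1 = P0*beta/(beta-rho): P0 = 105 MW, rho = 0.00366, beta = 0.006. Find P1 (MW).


P1/P0 = beta / (beta - rho)
P1/P0 = 0.006 / (0.006 - 0.00366) = 2.564103
P1 = 105 * 2.564103 = 269.23 MW

269.23


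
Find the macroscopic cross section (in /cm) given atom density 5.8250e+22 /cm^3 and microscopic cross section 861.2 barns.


Sigma = N * sigma_barns * 1e-24
Sigma = 5.8250e+22 * 861.2 * 1e-24
Sigma = 50.165 /cm

50.165


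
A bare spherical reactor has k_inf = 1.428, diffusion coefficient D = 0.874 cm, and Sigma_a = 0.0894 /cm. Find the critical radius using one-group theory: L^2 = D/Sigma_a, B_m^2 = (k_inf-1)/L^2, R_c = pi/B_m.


L^2 = D / Sigma_a = 0.874 / 0.0894 = 9.776286 cm^2
B_m^2 = (k_inf - 1) / L^2 = (1.428 - 1) / 9.776286 = 0.04377941 /cm^2
For a bare sphere: B_g = pi/R, so R_c = pi / sqrt(B_m^2)
R_c = pi / sqrt(0.04377941) = 15.015 cm

15.015


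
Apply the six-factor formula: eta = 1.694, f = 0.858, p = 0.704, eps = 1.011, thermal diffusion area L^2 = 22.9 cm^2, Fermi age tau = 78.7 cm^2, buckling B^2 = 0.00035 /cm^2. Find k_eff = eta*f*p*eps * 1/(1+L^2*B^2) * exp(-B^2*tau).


k_inf = eta*f*p*eps = 1.694*0.858*0.704*1.011 = 1.034486
P_TNL = 1/(1 + L^2*B^2) = 1/(1 + 22.9*0.00035) = 0.9920487
P_FNL = exp(-B^2*tau) = exp(-0.00035*78.7) = 0.9728309
k_eff = k_inf * P_TNL * P_FNL = 1.034486 * 0.9920487 * 0.9728309
k_eff = 0.99838

0.99838


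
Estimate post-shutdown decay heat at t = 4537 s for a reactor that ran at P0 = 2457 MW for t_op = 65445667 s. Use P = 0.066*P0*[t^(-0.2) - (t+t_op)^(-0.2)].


P/P0 = 0.066 * [t^(-0.2) - (t + t_op)^(-0.2)]
P/P0 = 0.066 * [4537^(-0.2) - (4537 + 65445667)^(-0.2)]
P/P0 = 0.066 * [0.1856292 - 0.02734121] = 0.01044701
P = 2457 * 0.01044701 = 25.668 MW

25.668


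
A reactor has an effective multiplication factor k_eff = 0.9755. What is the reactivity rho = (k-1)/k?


rho = (k_eff - 1) / k_eff
rho = (0.9755 - 1) / 0.9755
rho = -0.025115

-0.025115


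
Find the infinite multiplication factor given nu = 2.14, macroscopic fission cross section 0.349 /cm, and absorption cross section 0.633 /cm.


k_inf = nu * Sigma_f / Sigma_a
k_inf = 2.14 * 0.349 / 0.633
k_inf = 1.1799

1.1799


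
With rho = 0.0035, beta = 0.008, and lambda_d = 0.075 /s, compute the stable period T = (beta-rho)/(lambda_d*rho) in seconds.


T = (beta - rho) / (lambda_d * rho)
T = (0.008 - 0.0035) / (0.075 * 0.0035)
T = 17.143 s

17.143


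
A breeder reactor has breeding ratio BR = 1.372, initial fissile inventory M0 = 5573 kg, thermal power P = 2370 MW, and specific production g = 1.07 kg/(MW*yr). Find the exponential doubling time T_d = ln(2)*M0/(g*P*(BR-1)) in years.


Breeding gain G = BR - 1 = 1.372 - 1 = 0.372
Fissile production rate = g * P * G = 1.07 * 2370 * 0.372 = 943.3548 kg/yr
T_d = ln(2) * M0 / (g * P * G)
T_d = ln(2) * 5573 / 943.3548 = 4.0949 yr

4.0949


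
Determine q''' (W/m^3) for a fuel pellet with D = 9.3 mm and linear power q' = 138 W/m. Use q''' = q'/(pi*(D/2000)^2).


r = D / 2 / 1000 = 9.3 / 2 / 1000 = 0.00465 m
q''' = q' / (pi * r^2)
q''' = 138 / (pi * 0.00465^2)
q''' = 2.0315e+06 W/m^3

2.0315e+06


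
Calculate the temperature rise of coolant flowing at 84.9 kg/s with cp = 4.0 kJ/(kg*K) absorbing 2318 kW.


dT = Q / (m_dot * cp)
dT = 2318 / (84.9 * 4.0)
dT = 6.8257 C

6.8257


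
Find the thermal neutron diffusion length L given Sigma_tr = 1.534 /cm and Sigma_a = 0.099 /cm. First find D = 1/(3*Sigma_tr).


D = 1 / (3 * Sigma_tr) = 1 / (3 * 1.534) = 0.2172968 cm
L = sqrt(D / Sigma_a)
L = sqrt(0.2172968 / 0.099)
L = 1.4815 cm

1.4815
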